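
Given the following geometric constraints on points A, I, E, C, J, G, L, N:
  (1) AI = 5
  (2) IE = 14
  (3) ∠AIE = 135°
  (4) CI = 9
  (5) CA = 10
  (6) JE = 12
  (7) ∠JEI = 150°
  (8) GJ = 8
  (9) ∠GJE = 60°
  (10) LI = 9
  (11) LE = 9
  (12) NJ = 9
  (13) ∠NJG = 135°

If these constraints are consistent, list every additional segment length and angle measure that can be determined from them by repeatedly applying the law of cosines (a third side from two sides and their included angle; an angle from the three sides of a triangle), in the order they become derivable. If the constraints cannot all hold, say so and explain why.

The constraints are consistent. Derivable facts, in order:
After 1 step:
- AE ≈ 17.89
- EG = 4·√7
- GN ≈ 15.71
- IJ ≈ 25.12
- ∠ACI = 29.93°
- ∠AIC = 86.18°
- ∠CAI = 63.9°
- ∠EIL = 38.94°
- ∠ELI = 102.12°
- ∠IEL = 38.94°
After 2 steps:
- ∠AEI = 11.4°
- ∠EAI = 33.6°
- ∠EGJ = 79.11°
- ∠EIJ = 13.82°
- ∠EJI = 16.18°
- ∠GEJ = 40.89°
- ∠GNJ = 21.1°
- ∠JGN = 23.9°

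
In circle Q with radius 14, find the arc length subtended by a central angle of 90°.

The full circumference is 2πr = 2π(14) = 28*pi.
The arc spans 90° out of 360°, which is a fraction of 1/4.
Arc length = 28*pi × 1/4 = 7*pi.

7*pi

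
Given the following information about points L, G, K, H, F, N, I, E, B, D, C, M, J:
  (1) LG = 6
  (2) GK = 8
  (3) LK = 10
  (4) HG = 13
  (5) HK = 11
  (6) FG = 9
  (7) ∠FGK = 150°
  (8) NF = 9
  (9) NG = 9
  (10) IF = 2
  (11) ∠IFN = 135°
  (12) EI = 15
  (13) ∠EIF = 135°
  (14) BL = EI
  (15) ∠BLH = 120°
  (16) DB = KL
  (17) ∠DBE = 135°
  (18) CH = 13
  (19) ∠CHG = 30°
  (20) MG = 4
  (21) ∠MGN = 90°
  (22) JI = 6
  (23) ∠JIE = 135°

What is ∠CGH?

Step 1: By the law of cosines on triangle GHC: GC² = 13² + 13² − 2·13·13·cos(30°) = 45.28, so GC ≈ 6.73.
Step 2: By the inverse law of cosines on triangle CGH: cos(∠CGH) = (6.73² + 13² − 13²) / (2·6.73·13) = 45.28/174.96 = 0.2588, so ∠CGH = 75°.

Therefore, the measure of angle ∠CGH = 75°.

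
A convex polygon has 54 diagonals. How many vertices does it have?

Using d = n(n - 3)/2, we solve 54 = n(n - 3)/2.
So n(n - 3) = 108.
Testing n = 12: 12 * 9 = 108 = 108. Correct.
The polygon has 12 sides.

12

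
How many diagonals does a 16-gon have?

Each of the 16 vertices connects to 13 non-adjacent vertices via diagonals.
Total connections = 16 × 13 = 208, but each diagonal is counted twice.
Number of diagonals = 208 / 2 = 104.

104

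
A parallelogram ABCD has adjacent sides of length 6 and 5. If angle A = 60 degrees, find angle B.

In a parallelogram, consecutive angles are supplementary (sum to 180°).
angle B = 180 - angle A
angle B = 180 - 60
angle B = 120 degrees

120 degrees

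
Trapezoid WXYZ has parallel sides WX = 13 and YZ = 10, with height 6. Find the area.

A trapezoid's area equals the midsegment times the height.
The midsegment is (13 + 10) / 2 = 23/2.
Area = 23/2 * 6 = 69.

69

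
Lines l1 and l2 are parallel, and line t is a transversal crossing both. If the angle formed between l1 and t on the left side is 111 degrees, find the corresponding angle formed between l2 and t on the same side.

When a transversal crosses parallel lines, angles in the same position at each intersection are called corresponding angles.
These are always equal, so the answer is 111 degrees.

111 degrees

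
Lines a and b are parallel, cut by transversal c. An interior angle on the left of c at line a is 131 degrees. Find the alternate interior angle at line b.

Alternate interior angles are equal: 131 degrees.

131 degrees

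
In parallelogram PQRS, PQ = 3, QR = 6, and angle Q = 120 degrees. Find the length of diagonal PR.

The diagonal of a parallelogram can be found by treating two adjacent sides and the diagonal as a triangle.
Applying the law of cosines with sides 3, 6 and included angle 120°:
d^2 = 9 + 36 - 36*cos(120°) = 63
d = 3*sqrt(7)

3*sqrt(7)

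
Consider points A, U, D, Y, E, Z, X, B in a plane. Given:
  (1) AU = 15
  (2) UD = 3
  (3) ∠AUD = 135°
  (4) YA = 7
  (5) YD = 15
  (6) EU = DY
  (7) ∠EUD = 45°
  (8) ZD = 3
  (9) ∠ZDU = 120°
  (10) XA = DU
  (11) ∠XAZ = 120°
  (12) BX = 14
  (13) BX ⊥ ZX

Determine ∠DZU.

Step 1: By the law of cosines on triangle ZDU: ZU² = 3² + 3² − 2·3·3·cos(120°) = 27, so ZU = 3·√3.
Step 2: By the inverse law of cosines on triangle DZU: cos(∠DZU) = (3² + (3·√3)² − 3²) / (2·3·3·√3) = 27/31.18 = 0.866, so ∠DZU = 30°.

Therefore, the measure of angle ∠DZU = 30°.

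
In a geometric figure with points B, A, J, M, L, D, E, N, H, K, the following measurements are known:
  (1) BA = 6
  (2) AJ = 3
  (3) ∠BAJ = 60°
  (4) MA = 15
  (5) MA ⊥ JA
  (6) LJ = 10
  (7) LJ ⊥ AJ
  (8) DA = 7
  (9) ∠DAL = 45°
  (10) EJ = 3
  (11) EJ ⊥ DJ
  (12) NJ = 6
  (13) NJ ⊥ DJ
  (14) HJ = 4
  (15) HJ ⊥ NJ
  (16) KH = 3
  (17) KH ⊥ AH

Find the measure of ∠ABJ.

Step 1: By the law of cosines on triangle BAJ: BJ² = 6² + 3² − 2·6·3·cos(60°) = 27, so BJ = 3·√3.
Step 2: By the inverse law of cosines on triangle ABJ: cos(∠ABJ) = (6² + (3·√3)² − 3²) / (2·6·3·√3) = 54/62.35 = 0.866, so ∠ABJ = 30°.

Therefore, the measure of angle ∠ABJ = 30°.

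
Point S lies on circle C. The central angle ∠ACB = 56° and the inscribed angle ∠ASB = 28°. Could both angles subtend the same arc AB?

By the inscribed angle theorem, if both angles subtend the same arc, the inscribed angle must be half the central angle.
Half of 56° = 28°, which equals the given inscribed angle of 28°.
Therefore, yes, they correspond to the same arc.

Yes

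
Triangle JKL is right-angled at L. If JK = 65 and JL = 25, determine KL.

KL = sqrt(65^2 - 25^2) = sqrt(3600) = 60

60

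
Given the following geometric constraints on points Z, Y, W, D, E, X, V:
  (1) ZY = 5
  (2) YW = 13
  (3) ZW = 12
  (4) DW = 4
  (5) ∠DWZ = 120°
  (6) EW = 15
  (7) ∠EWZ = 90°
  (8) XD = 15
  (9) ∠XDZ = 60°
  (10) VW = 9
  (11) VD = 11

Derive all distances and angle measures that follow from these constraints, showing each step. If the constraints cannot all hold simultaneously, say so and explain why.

The constraints are consistent.

Step 1: From ZW = 12, WD = 4, and ∠ZWD = 120°, by the law of cosines:
  ZD² = ZW² + WD² - 2·ZW·WD·cos(120°) = 144 + 16 + 48 = 208
  ZD = 4·√13

Step 2: From ZW = 12, WE = 15, and ∠ZWE = 90°, by the law of cosines:
  ZE² = ZW² + WE² - 2·ZW·WE·cos(90°) = 144 + 225 - 0 = 369
  ZE = 3·√41

Step 3: From ZW = 12, ZY = 5, WY = 13, by the inverse law of cosines:
  cos(∠WZY) = (ZW² + ZY² - WY²) / (2·ZW·ZY)
  ∠WZY = 90°

Step 4: From YW = 13, YZ = 5, WZ = 12, by the inverse law of cosines:
  cos(∠WYZ) = (YW² + YZ² - WZ²) / (2·YW·YZ)
  ∠WYZ = 67.38°

Step 5: From WD = 4, WV = 9, DV = 11, by the inverse law of cosines:
  cos(∠DWV) = (WD² + WV² - DV²) / (2·WD·WV)
  ∠DWV = 109.47°

Step 6: From WY = 13, WZ = 12, YZ = 5, by the inverse law of cosines:
  cos(∠YWZ) = (WY² + WZ² - YZ²) / (2·WY·WZ)
  ∠YWZ = 22.62°

Step 7: From DV = 11, DW = 4, VW = 9, by the inverse law of cosines:
  cos(∠VDW) = (DV² + DW² - VW²) / (2·DV·DW)
  ∠VDW = 50.48°

Step 8: From VD = 11, VW = 9, DW = 4, by the inverse law of cosines:
  cos(∠DVW) = (VD² + VW² - DW²) / (2·VD·VW)
  ∠DVW = 20.05°

Step 9: From ZD = 4·√13, DX = 15, and ∠ZDX = 60°, by the law of cosines:
  ZX² = ZD² + DX² - 2·ZD·DX·cos(60°) = 208 + 225 - 216.3 = 216.7
  ZX ≈ 14.72

Step 10: From ZD = 4·√13, ZW = 12, DW = 4, by the inverse law of cosines:
  cos(∠DZW) = (ZD² + ZW² - DW²) / (2·ZD·ZW)
  ∠DZW = 13.9°

Step 11: From ZE = 3·√41, ZW = 12, EW = 15, by the inverse law of cosines:
  cos(∠EZW) = (ZE² + ZW² - EW²) / (2·ZE·ZW)
  ∠EZW = 51.34°

Step 12: From DW = 4, DZ = 4·√13, WZ = 12, by the inverse law of cosines:
  cos(∠WDZ) = (DW² + DZ² - WZ²) / (2·DW·DZ)
  ∠WDZ = 46.1°

Step 13: From EW = 15, EZ = 3·√41, WZ = 12, by the inverse law of cosines:
  cos(∠WEZ) = (EW² + EZ² - WZ²) / (2·EW·EZ)
  ∠WEZ = 38.66°

Step 14: From ZD = 4·√13, ZX = 14.72, DX = 15, by the inverse law of cosines:
  cos(∠DZX) = (ZD² + ZX² - DX²) / (2·ZD·ZX)
  ∠DZX = 61.95°

Step 15: From XD = 15, XZ = 14.72, DZ = 4·√13, by the inverse law of cosines:
  cos(∠DXZ) = (XD² + XZ² - DZ²) / (2·XD·XZ)
  ∠DXZ = 58.05°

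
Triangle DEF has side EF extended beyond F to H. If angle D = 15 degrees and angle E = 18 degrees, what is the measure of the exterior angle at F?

By the exterior angle theorem, an exterior angle of a triangle equals the sum of the two remote interior angles.
Exterior angle = angle D + angle E
Exterior angle = 15 + 18 = 33 degrees

33 degrees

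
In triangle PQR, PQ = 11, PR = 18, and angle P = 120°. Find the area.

Area = (1/2) * PQ * PR * sin(P)
Area = (1/2) * 11 * 18 * sin(120°)
Area = (1/2) * 11 * 18 * sqrt(3)/2
Area = 99*sqrt(3)/2

99*sqrt(3)/2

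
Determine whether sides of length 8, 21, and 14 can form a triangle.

For three segments to close into a triangle, no single side can be as long as the other two combined.
The longest side is 21, and 8 + 14 = 22 > 21.
A triangle can be formed.

Yes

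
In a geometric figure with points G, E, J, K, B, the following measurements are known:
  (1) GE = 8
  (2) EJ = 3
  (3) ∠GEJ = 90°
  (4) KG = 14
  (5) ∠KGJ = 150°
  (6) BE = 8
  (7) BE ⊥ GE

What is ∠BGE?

Step 1: By the law of cosines on triangle GEB: GB² = 8² + 8² − 2·8·8·cos(90°) = 128, so GB = 8·√2.
Step 2: By the inverse law of cosines on triangle BGE: cos(∠BGE) = ((8·√2)² + 8² − 8²) / (2·8·√2·8) = 128/181.02 = 0.7071, so ∠BGE = 45°.

Therefore, the measure of angle ∠BGE = 45°.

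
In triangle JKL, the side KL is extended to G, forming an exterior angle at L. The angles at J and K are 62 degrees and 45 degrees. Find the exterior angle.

Exterior angle = 62 + 45 = 107 degrees (exterior angle theorem).

107 degrees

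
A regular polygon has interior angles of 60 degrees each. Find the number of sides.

The exterior angle is the supplement of the interior angle: 180 - 60 = 120 degrees.
Since the exterior angles of any convex polygon sum to 360 degrees, the number of sides is 360 / 120 = 3.

3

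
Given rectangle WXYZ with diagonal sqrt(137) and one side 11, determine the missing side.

The diagonal of a rectangle forms a right triangle with the two sides.
Rearranging the Pythagorean theorem: missing side = sqrt(d^2 - known^2).
= sqrt(137 - 121) = sqrt(16) = 4.

4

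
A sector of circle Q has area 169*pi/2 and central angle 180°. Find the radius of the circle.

r² = 360 × 169*pi/2 / (π × 180) = 169, so r = 13.

13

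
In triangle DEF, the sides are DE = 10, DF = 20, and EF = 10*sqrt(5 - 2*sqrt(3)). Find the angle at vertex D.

cos(D) = (10² + 20² - (10*sqrt(5 - 2*sqrt(3)))²) / (2 × 10 × 20) = sqrt(3)/2, so D = arccos(sqrt(3)/2) = 30°.

30°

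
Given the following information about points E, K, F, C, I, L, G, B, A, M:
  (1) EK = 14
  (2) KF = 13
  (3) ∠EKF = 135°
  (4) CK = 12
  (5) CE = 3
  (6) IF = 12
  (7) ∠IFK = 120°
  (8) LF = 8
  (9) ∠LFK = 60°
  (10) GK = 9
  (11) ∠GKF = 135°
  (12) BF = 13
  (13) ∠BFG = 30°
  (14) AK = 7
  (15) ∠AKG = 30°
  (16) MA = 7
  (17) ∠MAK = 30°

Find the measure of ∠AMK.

Step 1: By the law of cosines on triangle MAK: MK² = 7² + 7² − 2·7·7·cos(30°) = 13.13, so MK ≈ 3.62.
Step 2: By the inverse law of cosines on triangle AMK: cos(∠AMK) = (7² + 3.62² − 7²) / (2·7·3.62) = 13.13/50.73 = 0.2588, so ∠AMK = 75°.

Therefore, the measure of angle ∠AMK = 75°.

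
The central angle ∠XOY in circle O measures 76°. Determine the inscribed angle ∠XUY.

Inscribed angle = 76° / 2 = 38° (inscribed angle theorem).

38°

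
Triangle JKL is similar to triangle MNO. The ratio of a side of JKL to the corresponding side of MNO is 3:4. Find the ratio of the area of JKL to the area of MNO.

The ratio of areas of similar triangles equals the square of the side ratio.
Side ratio = 3:4
Area ratio = (3/4)^2 = 9/16 = 9:16

9:16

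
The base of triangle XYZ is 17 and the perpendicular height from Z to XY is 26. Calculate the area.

Area = (1/2) * base * height
Area = (1/2) * 17 * 26
Area = 221

221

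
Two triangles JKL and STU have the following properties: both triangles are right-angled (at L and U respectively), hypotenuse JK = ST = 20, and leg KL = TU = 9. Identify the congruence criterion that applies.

Consider the given information: both triangles are right-angled (at L and U respectively), hypotenuse JK = ST = 20, and leg KL = TU = 9
This is not SSS or SAS: SSS requires all three pairs of sides, but we don't have that. SAS requires two sides and the included angle between them.
The correct criterion is HL. The hypotenuse and one leg of two right triangles are equal (Hypotenuse-Leg).

HL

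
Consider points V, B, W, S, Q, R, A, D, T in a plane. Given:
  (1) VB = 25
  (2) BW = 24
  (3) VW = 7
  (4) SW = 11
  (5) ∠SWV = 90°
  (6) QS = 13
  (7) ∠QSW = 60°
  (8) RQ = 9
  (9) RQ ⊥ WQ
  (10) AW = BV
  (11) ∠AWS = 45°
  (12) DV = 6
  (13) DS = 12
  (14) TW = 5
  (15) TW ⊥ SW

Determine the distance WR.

Step 1: By the law of cosines on triangle QSW: QW² = 13² + 11² − 2·13·11·cos(60°) = 147, so QW = 7·√3.
Step 2: By the law of cosines on triangle WQR: WR² = (7·√3)² + 9² − 2·7·√3·9·cos(90°) = 228, so WR = 2·√57.

Therefore, the length of WR = 2·√57.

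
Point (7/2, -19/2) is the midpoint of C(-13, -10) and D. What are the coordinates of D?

Using the midpoint formula: M = ((x1 + x2)/2, (y1 + y2)/2)
We know M = (7/2, -19/2) and C = (-13, -10)
For x: 7/2 = (-13 + x2)/2, so x2 = 2*7/2 - -13 = 20
For y: -19/2 = (-10 + y2)/2, so y2 = 2*-19/2 - -10 = -9
D = (20, -9)

(20, -9)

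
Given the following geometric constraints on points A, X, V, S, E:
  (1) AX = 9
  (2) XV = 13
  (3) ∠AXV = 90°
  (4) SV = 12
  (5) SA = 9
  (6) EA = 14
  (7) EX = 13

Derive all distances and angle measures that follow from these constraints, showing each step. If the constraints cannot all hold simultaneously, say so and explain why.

The constraints are consistent.

Step 1: From AX = 9, XV = 13, and ∠AXV = 90°, by the law of cosines:
  AV² = AX² + XV² - 2·AX·XV·cos(90°) = 81 + 169 - 0 = 250
  AV = 5·√10

Step 2: From AE = 14, AX = 9, EX = 13, by the inverse law of cosines:
  cos(∠EAX) = (AE² + AX² - EX²) / (2·AE·AX)
  ∠EAX = 64.62°

Step 3: From XA = 9, XE = 13, AE = 14, by the inverse law of cosines:
  cos(∠AXE) = (XA² + XE² - AE²) / (2·XA·XE)
  ∠AXE = 76.66°

Step 4: From EA = 14, EX = 13, AX = 9, by the inverse law of cosines:
  cos(∠AEX) = (EA² + EX² - AX²) / (2·EA·EX)
  ∠AEX = 38.72°

Step 5: From AS = 9, AV = 5·√10, SV = 12, by the inverse law of cosines:
  cos(∠SAV) = (AS² + AV² - SV²) / (2·AS·AV)
  ∠SAV = 48.92°

Step 6: From AV = 5·√10, AX = 9, VX = 13, by the inverse law of cosines:
  cos(∠VAX) = (AV² + AX² - VX²) / (2·AV·AX)
  ∠VAX = 55.3°

Step 7: From VA = 5·√10, VS = 12, AS = 9, by the inverse law of cosines:
  cos(∠AVS) = (VA² + VS² - AS²) / (2·VA·VS)
  ∠AVS = 34.43°

Step 8: From VA = 5·√10, VX = 13, AX = 9, by the inverse law of cosines:
  cos(∠AVX) = (VA² + VX² - AX²) / (2·VA·VX)
  ∠AVX = 34.7°

Step 9: From SA = 9, SV = 12, AV = 5·√10, by the inverse law of cosines:
  cos(∠ASV) = (SA² + SV² - AV²) / (2·SA·SV)
  ∠ASV = 96.65°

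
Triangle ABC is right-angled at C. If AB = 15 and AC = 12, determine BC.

By the Pythagorean theorem: BC^2 = AB^2 - AC^2
BC^2 = 15^2 - 12^2 = 225 - 144 = 81
BC = sqrt(81) = 9

9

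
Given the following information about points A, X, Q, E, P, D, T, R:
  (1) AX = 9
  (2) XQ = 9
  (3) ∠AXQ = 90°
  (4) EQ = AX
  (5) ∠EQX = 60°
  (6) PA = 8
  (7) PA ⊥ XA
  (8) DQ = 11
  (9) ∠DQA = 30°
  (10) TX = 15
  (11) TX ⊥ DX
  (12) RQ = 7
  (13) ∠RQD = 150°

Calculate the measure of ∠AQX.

Step 1: By the law of cosines on triangle QXA: QA² = 9² + 9² − 2·9·9·cos(90°) = 162, so QA = 9·√2.
Step 2: By the inverse law of cosines on triangle AQX: cos(∠AQX) = ((9·√2)² + 9² − 9²) / (2·9·√2·9) = 162/229.1 = 0.7071, so ∠AQX = 45°.

Therefore, the measure of angle ∠AQX = 45°.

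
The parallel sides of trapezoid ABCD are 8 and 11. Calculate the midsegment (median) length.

midsegment = (8 + 11) / 2 = 19 / 2 = 19/2

19/2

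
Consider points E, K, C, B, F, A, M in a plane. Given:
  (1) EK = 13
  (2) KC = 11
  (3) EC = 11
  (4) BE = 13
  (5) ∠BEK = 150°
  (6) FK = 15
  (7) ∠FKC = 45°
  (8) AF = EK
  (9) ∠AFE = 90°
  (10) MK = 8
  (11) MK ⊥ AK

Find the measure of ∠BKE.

Step 1: By the law of cosines on triangle KEB: KB² = 13² + 13² − 2·13·13·cos(150°) = 630.72, so KB ≈ 25.11.
Step 2: By the inverse law of cosines on triangle BKE: cos(∠BKE) = (25.11² + 13² − 13²) / (2·25.11·13) = 630.72/652.97 = 0.9659, so ∠BKE = 15°.

Therefore, the measure of angle ∠BKE = 15°.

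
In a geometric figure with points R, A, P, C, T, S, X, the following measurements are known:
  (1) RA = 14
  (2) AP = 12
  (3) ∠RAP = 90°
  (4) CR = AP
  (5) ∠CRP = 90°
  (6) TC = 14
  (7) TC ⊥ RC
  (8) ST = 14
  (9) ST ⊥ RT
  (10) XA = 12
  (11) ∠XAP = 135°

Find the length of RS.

From the given relations: CR = AP = 12.
Step 1: By the law of cosines on triangle RCT: RT² = 12² + 14² − 2·12·14·cos(90°) = 340, so RT = 2·√85.
Step 2: By the law of cosines on triangle RTS: RS² = (2·√85)² + 14² − 2·2·√85·14·cos(90°) = 536, so RS = 2·√134.

Therefore, the length of RS = 2·√134.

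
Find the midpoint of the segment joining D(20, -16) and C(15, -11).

The midpoint is the average of the coordinates:
x: (20 + 15)/2 = 35/2
y: (-16 + -11)/2 = -27/2
Midpoint = (35/2, -27/2)

(35/2, -27/2)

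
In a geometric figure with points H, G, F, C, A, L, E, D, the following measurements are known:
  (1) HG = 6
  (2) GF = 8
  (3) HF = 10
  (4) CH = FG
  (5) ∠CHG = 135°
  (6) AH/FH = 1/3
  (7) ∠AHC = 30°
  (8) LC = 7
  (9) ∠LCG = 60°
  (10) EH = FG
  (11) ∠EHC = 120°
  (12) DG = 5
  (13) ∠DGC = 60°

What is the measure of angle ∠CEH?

From the given relations: EH = FG = 8; CH = FG = 8.
Step 1: By the law of cosines on triangle EHC: EC² = 8² + 8² − 2·8·8·cos(120°) = 192, so EC = 8·√3.
Step 2: By the inverse law of cosines on triangle CEH: cos(∠CEH) = ((8·√3)² + 8² − 8²) / (2·8·√3·8) = 192/221.7 = 0.866, so ∠CEH = 30°.

Therefore, the measure of angle ∠CEH = 30°.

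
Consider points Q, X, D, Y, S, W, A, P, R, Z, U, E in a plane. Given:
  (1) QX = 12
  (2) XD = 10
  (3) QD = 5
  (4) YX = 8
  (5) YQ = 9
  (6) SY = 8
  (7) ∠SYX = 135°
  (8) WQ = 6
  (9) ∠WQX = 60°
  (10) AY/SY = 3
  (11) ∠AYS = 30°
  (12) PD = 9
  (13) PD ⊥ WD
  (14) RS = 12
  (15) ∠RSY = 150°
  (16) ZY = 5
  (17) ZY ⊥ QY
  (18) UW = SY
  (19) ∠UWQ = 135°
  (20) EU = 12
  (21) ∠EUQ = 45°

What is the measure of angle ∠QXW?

Step 1: By the law of cosines on triangle XQW: XW² = 12² + 6² − 2·12·6·cos(60°) = 108, so XW = 6·√3.
Step 2: By the inverse law of cosines on triangle QXW: cos(∠QXW) = (12² + (6·√3)² − 6²) / (2·12·6·√3) = 216/249.42 = 0.866, so ∠QXW = 30°.

Therefore, the measure of angle ∠QXW = 30°.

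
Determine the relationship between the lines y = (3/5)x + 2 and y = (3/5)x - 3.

Slope of line 1: m1 = 3/5
Slope of line 2: m2 = 3/5
m1 = m2, so the lines are parallel.

Parallel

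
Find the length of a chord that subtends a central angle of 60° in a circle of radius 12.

Drop a perpendicular from the center to the chord, bisecting both the chord and the central angle.
Each half-chord = r sin(θ/2) = 12 sin(30°).
The full chord = 2 × 12 × sin(30°) = 12.

12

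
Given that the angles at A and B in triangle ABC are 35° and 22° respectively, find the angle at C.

By the triangle angle sum property, the three interior angles of any triangle add up to 180°.
We know angle A = 35° and angle B = 22°, so their sum is 57°.
Therefore angle C = 180° - 57° = 123°.

123 degrees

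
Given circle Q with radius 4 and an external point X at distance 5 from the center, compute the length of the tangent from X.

The tangent, radius, and line from the external point to the center form a right triangle.
The right angle is where the tangent meets the radius.
By the Pythagorean theorem: tangent² + 4² = 5²
tangent² = 25 - 16 = 9
tangent = 3

3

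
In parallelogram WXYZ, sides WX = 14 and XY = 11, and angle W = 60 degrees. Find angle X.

Consecutive angles are supplementary: angle X = 180 - 60 = 120 degrees.

120 degrees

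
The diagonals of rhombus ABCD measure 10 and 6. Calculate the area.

Area = (10 * 6) / 2 = 60 / 2 = 30

30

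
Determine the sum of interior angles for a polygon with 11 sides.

The sum of interior angles of an n-sided polygon is (n - 2) * 180.
For n = 11: (11 - 2) * 180 = 9 * 180 = 1620 degrees.

1620 degrees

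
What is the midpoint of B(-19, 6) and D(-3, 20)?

M = ((x₁ + x₂)/2, (y₁ + y₂)/2)
= ((-19 + -3)/2, (6 + 20)/2)
= (-22/2, 26/2) = (-11, 13)

(-11, 13)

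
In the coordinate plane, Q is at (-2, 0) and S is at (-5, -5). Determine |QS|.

d = sqrt((-5 - -2)^2 + (-5 - 0)^2)
d = sqrt(-3^2 + -5^2)
d = sqrt(9 + 25)
d = sqrt(34)

sqrt(34)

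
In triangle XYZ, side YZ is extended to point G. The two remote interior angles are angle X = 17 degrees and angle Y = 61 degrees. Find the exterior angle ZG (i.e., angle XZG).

By the exterior angle theorem, an exterior angle of a triangle equals the sum of the two remote interior angles.
Exterior angle = angle X + angle Y
Exterior angle = 17 + 61 = 78 degrees

78 degrees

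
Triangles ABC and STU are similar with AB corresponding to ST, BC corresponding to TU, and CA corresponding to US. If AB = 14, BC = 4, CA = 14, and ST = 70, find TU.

k = 70/14 = 5. TU = 5 * 4 = 20.

20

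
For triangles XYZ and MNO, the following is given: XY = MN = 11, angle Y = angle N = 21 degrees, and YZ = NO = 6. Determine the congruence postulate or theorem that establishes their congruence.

The given information matches SAS: Two pairs of corresponding sides and the included angle are equal (Side-Angle-Side).

SAS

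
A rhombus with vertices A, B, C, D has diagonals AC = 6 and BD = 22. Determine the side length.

In a rhombus, the diagonals bisect each other perpendicularly, creating four congruent right triangles.
Each triangle has legs 3 (half of 6) and 11 (half of 22).
The hypotenuse of each right triangle is a side of the rhombus:
side = sqrt(3^2 + 11^2) = sqrt(130)

sqrt(130)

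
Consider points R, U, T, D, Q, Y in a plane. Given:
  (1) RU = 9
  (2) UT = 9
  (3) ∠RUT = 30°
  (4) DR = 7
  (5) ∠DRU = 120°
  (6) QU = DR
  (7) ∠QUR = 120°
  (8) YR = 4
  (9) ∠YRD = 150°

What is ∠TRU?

Step 1: By the law of cosines on triangle RUT: RT² = 9² + 9² − 2·9·9·cos(30°) = 21.7, so RT ≈ 4.66.
Step 2: By the inverse law of cosines on triangle TRU: cos(∠TRU) = (4.66² + 9² − 9²) / (2·4.66·9) = 21.7/83.86 = 0.2588, so ∠TRU = 75°.

Therefore, the measure of angle ∠TRU = 75°.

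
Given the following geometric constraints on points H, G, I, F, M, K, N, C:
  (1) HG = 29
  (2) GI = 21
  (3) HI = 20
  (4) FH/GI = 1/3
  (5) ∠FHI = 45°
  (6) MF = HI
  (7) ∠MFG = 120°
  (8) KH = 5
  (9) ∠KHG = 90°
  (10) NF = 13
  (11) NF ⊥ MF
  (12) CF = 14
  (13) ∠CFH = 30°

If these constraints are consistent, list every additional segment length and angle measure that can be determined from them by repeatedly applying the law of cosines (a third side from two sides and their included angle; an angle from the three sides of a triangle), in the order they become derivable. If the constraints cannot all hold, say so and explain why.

The constraints are consistent. Derivable facts, in order:
After 1 step:
- GK ≈ 29.43
- HC ≈ 8.68
- IF ≈ 15.84
- MN ≈ 23.85
- ∠GHI = 46.4°
- ∠GIH = 90°
- ∠HGI = 43.6°
After 2 steps:
- ∠CHF = 126.21°
- ∠FCH = 23.79°
- ∠FIH = 18.21°
- ∠FMN = 33.02°
- ∠FNM = 56.98°
- ∠GKH = 80.22°
- ∠HFI = 116.79°
- ∠HGK = 9.78°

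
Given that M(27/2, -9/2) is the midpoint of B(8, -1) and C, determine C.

Using the midpoint formula: M = ((x1 + x2)/2, (y1 + y2)/2)
We know M = (27/2, -9/2) and B = (8, -1)
For x: 27/2 = (8 + x2)/2, so x2 = 2*27/2 - 8 = 19
For y: -9/2 = (-1 + y2)/2, so y2 = 2*-9/2 - -1 = -8
C = (19, -8)

(19, -8)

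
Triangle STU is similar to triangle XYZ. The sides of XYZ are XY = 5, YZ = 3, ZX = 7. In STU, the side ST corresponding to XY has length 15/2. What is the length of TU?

Similar triangles have proportional sides. Setting up the proportion:
ST / XY = TU / YZ
15/2 / 5 = TU / 3
TU = 3 * 15/2 / 5 = 9/2.

9/2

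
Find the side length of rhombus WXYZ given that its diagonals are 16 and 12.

The diagonals of a rhombus bisect each other at right angles.
Half-diagonals: 16/2 = 8 and 12/2 = 6
side = sqrt(8^2 + 6^2)
side = sqrt(64 + 36)
side = sqrt(100) = 10

10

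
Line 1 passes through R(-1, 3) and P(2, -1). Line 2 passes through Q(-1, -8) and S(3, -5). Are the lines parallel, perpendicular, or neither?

Slope of line 1: m1 = (-1 - 3)/(2 - -1) = -4/3 = -4/3
Slope of line 2: m2 = (-5 - -8)/(3 - -1) = 3/4 = 3/4
m1 * m2 = (-4/3) * (3/4) = -1 = -1, so the lines are perpendicular.

Perpendicular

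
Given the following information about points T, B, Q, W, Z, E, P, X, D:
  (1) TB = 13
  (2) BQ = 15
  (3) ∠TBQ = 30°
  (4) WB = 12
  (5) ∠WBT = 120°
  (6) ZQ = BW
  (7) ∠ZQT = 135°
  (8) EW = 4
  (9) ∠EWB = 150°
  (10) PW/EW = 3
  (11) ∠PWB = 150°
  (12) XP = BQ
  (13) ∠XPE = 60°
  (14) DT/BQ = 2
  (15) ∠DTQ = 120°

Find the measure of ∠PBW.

From the given relations: PW = 3·EW = 3·4 = 12.
Step 1: By the law of cosines on triangle BWP: BP² = 12² + 12² − 2·12·12·cos(150°) = 537.42, so BP ≈ 23.18.
Step 2: By the inverse law of cosines on triangle PBW: cos(∠PBW) = (23.18² + 12² − 12²) / (2·23.18·12) = 537.42/556.37 = 0.9659, so ∠PBW = 15°.

Therefore, the measure of angle ∠PBW = 15°.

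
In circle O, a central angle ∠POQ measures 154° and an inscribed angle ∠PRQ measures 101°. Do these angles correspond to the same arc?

By the inscribed angle theorem, the inscribed angle for a central angle of 154° should be 154° / 2 = 77°.
The given inscribed angle is 101°, which does not equal 77°.
Therefore, no, they do not correspond to the same arc.

No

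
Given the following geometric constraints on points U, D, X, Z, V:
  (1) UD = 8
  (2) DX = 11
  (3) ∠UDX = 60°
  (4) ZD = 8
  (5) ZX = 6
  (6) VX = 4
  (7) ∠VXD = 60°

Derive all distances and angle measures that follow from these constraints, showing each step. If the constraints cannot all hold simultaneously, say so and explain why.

The constraints are consistent.

Step 1: From UD = 8, DX = 11, and ∠UDX = 60°, by the law of cosines:
  UX² = UD² + DX² - 2·UD·DX·cos(60°) = 64 + 121 - 88 = 97
  UX = √97

Step 2: From DX = 11, XV = 4, and ∠DXV = 60°, by the law of cosines:
  DV² = DX² + XV² - 2·DX·XV·cos(60°) = 121 + 16 - 44 = 93
  DV = √93

Step 3: From DX = 11, DZ = 8, XZ = 6, by the inverse law of cosines:
  cos(∠XDZ) = (DX² + DZ² - XZ²) / (2·DX·DZ)
  ∠XDZ = 32.16°

Step 4: From XD = 11, XZ = 6, DZ = 8, by the inverse law of cosines:
  cos(∠DXZ) = (XD² + XZ² - DZ²) / (2·XD·XZ)
  ∠DXZ = 45.21°

Step 5: From ZD = 8, ZX = 6, DX = 11, by the inverse law of cosines:
  cos(∠DZX) = (ZD² + ZX² - DX²) / (2·ZD·ZX)
  ∠DZX = 102.64°

Step 6: From UD = 8, UX = √97, DX = 11, by the inverse law of cosines:
  cos(∠DUX) = (UD² + UX² - DX²) / (2·UD·UX)
  ∠DUX = 75.3°

Step 7: From DV = √93, DX = 11, VX = 4, by the inverse law of cosines:
  cos(∠VDX) = (DV² + DX² - VX²) / (2·DV·DX)
  ∠VDX = 21.05°

Step 8: From XD = 11, XU = √97, DU = 8, by the inverse law of cosines:
  cos(∠DXU) = (XD² + XU² - DU²) / (2·XD·XU)
  ∠DXU = 44.7°

Step 9: From VD = √93, VX = 4, DX = 11, by the inverse law of cosines:
  cos(∠DVX) = (VD² + VX² - DX²) / (2·VD·VX)
  ∠DVX = 98.95°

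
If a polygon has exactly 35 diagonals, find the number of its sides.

Using d = n(n - 3)/2, we solve 35 = n(n - 3)/2.
So n(n - 3) = 70.
Testing n = 10: 10 * 7 = 70 = 70. Correct.
The polygon has 10 sides.

10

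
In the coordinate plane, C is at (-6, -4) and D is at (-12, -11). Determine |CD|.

The horizontal distance is |-12 - -6| = 6 and the vertical distance is |-11 - -4| = 7.
By the Pythagorean theorem, d = sqrt(6^2 + 7^2) = sqrt(85).

sqrt(85)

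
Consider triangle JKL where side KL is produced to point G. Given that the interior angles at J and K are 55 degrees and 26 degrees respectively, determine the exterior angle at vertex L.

The interior angle at L is 180 - 55 - 26 = 99 degrees.
The exterior angle and interior angle at L are supplementary:
Exterior angle = 180 - 99 = 81 degrees.

81 degrees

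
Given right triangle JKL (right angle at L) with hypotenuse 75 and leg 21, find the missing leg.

KL = sqrt(75^2 - 21^2) = sqrt(5184) = 72

72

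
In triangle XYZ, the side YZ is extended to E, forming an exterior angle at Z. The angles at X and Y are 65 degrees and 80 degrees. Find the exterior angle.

By the exterior angle theorem, an exterior angle of a triangle equals the sum of the two remote interior angles.
Exterior angle = angle X + angle Y
Exterior angle = 65 + 80 = 145 degrees

145 degrees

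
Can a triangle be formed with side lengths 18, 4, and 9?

No.
The triangle inequality is violated: 4 + 9 = 13 ≤ 18.
These lengths cannot form a triangle.

No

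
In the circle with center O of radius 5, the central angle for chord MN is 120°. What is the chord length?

Chord = 2(5) sin(60°) = 5*sqrt(3)

5*sqrt(3)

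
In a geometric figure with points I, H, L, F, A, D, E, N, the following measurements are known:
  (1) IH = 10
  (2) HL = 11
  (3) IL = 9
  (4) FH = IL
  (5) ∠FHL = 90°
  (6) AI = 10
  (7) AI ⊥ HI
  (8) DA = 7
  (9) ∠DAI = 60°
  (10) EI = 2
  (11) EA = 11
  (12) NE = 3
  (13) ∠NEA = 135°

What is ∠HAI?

Step 1: By the law of cosines on triangle AIH: AH² = 10² + 10² − 2·10·10·cos(90°) = 200, so AH = 10·√2.
Step 2: By the inverse law of cosines on triangle HAI: cos(∠HAI) = ((10·√2)² + 10² − 10²) / (2·10·√2·10) = 200/282.84 = 0.7071, so ∠HAI = 45°.

Therefore, the measure of angle ∠HAI = 45°.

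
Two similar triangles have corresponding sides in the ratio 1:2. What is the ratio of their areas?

Area scales with the square of linear dimensions. If every length is multiplied by 1/2, then the area is multiplied by (1/2)^2 = 1/4.
The area ratio is 1:4.

1:4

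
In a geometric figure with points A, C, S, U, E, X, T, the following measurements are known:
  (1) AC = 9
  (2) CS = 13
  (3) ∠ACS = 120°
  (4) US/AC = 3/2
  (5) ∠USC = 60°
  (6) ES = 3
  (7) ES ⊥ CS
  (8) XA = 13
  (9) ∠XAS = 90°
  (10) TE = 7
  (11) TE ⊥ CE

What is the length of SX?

Step 1: By the law of cosines on triangle SCA: SA² = 13² + 9² − 2·13·9·cos(120°) = 367, so SA ≈ 19.16.
Step 2: By the law of cosines on triangle SAX: SX² = 19.16² + 13² − 2·19.16·13·cos(90°) = 536, so SX = 2·√134.

Therefore, the length of SX = 2·√134.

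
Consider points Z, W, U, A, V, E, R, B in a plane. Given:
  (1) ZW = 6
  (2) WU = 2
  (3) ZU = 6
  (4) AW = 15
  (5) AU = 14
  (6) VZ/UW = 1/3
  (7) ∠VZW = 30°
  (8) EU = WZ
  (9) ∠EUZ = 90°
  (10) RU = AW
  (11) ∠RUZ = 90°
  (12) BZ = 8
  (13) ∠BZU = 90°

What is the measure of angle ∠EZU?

From the given relations: EU = WZ = 6.
Step 1: By the law of cosines on triangle ZUE: ZE² = 6² + 6² − 2·6·6·cos(90°) = 72, so ZE = 6·√2.
Step 2: By the inverse law of cosines on triangle EZU: cos(∠EZU) = ((6·√2)² + 6² − 6²) / (2·6·√2·6) = 72/101.82 = 0.7071, so ∠EZU = 45°.

Therefore, the measure of angle ∠EZU = 45°.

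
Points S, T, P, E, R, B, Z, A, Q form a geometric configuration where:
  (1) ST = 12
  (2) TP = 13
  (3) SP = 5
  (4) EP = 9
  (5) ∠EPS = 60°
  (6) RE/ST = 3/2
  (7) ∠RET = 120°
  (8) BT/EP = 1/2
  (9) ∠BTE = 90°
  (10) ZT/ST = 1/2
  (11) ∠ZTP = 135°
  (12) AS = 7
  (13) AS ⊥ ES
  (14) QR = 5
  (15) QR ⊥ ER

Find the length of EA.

Step 1: By the law of cosines on triangle EPS: ES² = 9² + 5² − 2·9·5·cos(60°) = 61, so ES = √61.
Step 2: By the law of cosines on triangle ESA: EA² = √61² + 7² − 2·√61·7·cos(90°) = 110, so EA = √110.

Therefore, the length of EA = √110.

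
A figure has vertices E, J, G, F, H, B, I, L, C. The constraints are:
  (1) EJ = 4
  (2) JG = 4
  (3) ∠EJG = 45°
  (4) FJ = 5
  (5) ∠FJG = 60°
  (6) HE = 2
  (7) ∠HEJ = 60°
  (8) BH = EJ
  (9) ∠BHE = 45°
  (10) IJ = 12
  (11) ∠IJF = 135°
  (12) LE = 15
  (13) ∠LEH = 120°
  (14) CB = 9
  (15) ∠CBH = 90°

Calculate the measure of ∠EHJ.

Step 1: By the law of cosines on triangle HEJ: HJ² = 2² + 4² − 2·2·4·cos(60°) = 12, so HJ = 2·√3.
Step 2: By the inverse law of cosines on triangle EHJ: cos(∠EHJ) = (2² + (2·√3)² − 4²) / (2·2·2·√3) = 0/13.86 = 0, so ∠EHJ = 90°.

Therefore, the measure of angle ∠EHJ = 90°.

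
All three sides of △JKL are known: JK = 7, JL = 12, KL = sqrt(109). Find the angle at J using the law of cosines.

By the inverse law of cosines: cos(J) = (JK² + JL² - KL²) / (2 × JK × JL)
cos(J) = (7² + 12² - (sqrt(109))²) / (2 × 7 × 12)
cos(J) = (49 + 144 - (109)) / 168
cos(J) = 1/2
J = arccos(1/2) = 60°

60°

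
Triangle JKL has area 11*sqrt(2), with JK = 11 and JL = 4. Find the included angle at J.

sin(C) = 2 * 11*sqrt(2) / (11 * 4) = sqrt(2)/2, so C = arcsin(sqrt(2)/2) = 45°.
Since sin(180° - C) = sin(C), the obtuse angle 135° gives the same area, so C = 45° or C = 135°.

45° or 135°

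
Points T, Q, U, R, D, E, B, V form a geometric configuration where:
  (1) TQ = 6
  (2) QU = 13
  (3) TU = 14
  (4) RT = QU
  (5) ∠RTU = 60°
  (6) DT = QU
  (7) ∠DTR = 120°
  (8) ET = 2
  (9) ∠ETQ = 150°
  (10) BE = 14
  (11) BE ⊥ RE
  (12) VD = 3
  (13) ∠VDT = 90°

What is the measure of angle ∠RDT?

From the given relations: DT = QU = 13; RT = QU = 13.
Step 1: By the law of cosines on triangle DTR: DR² = 13² + 13² − 2·13·13·cos(120°) = 507, so DR = 13·√3.
Step 2: By the inverse law of cosines on triangle RDT: cos(∠RDT) = ((13·√3)² + 13² − 13²) / (2·13·√3·13) = 507/585.43 = 0.866, so ∠RDT = 30°.

Therefore, the measure of angle ∠RDT = 30°.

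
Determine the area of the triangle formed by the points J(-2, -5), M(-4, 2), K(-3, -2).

The Shoelace formula computes the area from vertex coordinates by summing cross products.
For vertices (-2,-5), (-4,2), (-3,-2):
Signed sum = -2*2 - -4*-5 + -4*-2 - -3*2 + -3*-5 - -2*-2
= -24 + 14 + 11 = 1
Area = (1/2)|1| = 1/2.

1/2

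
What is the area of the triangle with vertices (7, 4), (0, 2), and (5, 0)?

Shoelace: Area = (1/2)|7(2-0) + 0(0-4) + 5(4-2)| = (1/2)(24) = 12

12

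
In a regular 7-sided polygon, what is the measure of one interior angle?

Each interior angle of a regular n-gon is (n - 2) * 180 / n.
For n = 7: (7 - 2) * 180 / 7 = 900/7 = 900/7 degrees.

900/7 degrees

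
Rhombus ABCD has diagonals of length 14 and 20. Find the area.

Area of a rhombus = (d1 * d2) / 2
Area = (14 * 20) / 2
Area = 280 / 2
Area = 140

140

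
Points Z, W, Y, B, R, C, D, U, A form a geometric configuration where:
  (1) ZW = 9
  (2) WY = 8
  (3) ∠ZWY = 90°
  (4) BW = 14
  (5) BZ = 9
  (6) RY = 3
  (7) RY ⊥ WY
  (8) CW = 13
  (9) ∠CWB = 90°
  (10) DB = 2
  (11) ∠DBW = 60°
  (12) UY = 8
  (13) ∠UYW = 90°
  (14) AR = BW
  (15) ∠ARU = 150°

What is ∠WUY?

Step 1: By the law of cosines on triangle UYW: UW² = 8² + 8² − 2·8·8·cos(90°) = 128, so UW = 8·√2.
Step 2: By the inverse law of cosines on triangle WUY: cos(∠WUY) = ((8·√2)² + 8² − 8²) / (2·8·√2·8) = 128/181.02 = 0.7071, so ∠WUY = 45°.

Therefore, the measure of angle ∠WUY = 45°.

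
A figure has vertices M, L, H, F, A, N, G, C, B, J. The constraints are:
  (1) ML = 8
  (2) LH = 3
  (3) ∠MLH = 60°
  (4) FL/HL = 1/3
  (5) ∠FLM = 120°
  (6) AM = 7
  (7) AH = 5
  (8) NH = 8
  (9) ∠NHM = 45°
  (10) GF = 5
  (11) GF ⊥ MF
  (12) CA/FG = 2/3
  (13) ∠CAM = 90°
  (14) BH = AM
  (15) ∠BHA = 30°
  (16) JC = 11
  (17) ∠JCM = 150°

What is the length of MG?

From the given relations: FL = 1/3·HL = 1/3·3 = 1.
Step 1: By the law of cosines on triangle FLM: FM² = 1² + 8² − 2·1·8·cos(120°) = 73, so FM = √73.
Step 2: By the law of cosines on triangle MFG: MG² = √73² + 5² − 2·√73·5·cos(90°) = 98, so MG = 7·√2.

Therefore, the length of MG = 7·√2.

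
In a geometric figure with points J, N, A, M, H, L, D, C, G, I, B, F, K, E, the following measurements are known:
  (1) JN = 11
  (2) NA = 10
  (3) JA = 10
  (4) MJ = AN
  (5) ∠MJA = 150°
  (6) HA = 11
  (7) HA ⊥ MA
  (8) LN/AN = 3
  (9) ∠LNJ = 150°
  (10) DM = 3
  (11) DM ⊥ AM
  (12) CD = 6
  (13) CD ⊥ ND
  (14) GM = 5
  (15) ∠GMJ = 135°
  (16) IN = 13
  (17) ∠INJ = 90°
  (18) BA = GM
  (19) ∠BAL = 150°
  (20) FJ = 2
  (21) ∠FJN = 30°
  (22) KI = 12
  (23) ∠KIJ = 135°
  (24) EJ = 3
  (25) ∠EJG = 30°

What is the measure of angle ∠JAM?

From the given relations: MJ = AN = 10.
Step 1: By the law of cosines on triangle AJM: AM² = 10² + 10² − 2·10·10·cos(150°) = 373.21, so AM ≈ 19.32.
Step 2: By the inverse law of cosines on triangle JAM: cos(∠JAM) = (10² + 19.32² − 10²) / (2·10·19.32) = 373.21/386.37 = 0.9659, so ∠JAM = 15°.

Therefore, the measure of angle ∠JAM = 15°.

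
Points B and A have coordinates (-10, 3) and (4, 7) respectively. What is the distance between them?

d = sqrt((4 - -10)^2 + (7 - 3)^2)
d = sqrt(14^2 + 4^2)
d = sqrt(196 + 16)
d = sqrt(212) = 2*sqrt(53)

2*sqrt(53)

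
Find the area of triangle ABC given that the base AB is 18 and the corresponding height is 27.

Area = (1/2) * base * height
Area = (1/2) * 18 * 27
Area = 243

243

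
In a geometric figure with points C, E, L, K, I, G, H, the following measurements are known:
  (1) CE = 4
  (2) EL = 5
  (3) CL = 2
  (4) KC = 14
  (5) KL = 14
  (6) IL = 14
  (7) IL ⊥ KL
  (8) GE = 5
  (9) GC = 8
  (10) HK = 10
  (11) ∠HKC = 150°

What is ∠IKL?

Step 1: By the law of cosines on triangle KLI: KI² = 14² + 14² − 2·14·14·cos(90°) = 392, so KI = 14·√2.
Step 2: By the inverse law of cosines on triangle IKL: cos(∠IKL) = ((14·√2)² + 14² − 14²) / (2·14·√2·14) = 392/554.37 = 0.7071, so ∠IKL = 45°.

Therefore, the measure of angle ∠IKL = 45°.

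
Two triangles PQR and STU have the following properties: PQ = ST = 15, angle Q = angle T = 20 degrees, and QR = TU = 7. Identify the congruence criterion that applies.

The given information matches SAS: Two pairs of corresponding sides and the included angle are equal (Side-Angle-Side).

SAS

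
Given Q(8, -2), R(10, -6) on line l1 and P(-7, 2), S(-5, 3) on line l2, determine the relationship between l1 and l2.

Slope of line 1: m1 = (-6 - -2)/(10 - 8) = -4/2 = -2
Slope of line 2: m2 = (3 - 2)/(-5 - -7) = 1/2 = 1/2
Two lines are perpendicular when the product of their slopes is -1 (negative reciprocals).
m1 * m2 = (-2) * (1/2) = -1, confirming perpendicularity.

Perpendicular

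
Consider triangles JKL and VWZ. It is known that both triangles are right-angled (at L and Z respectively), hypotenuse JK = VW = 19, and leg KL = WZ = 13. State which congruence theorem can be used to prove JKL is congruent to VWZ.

Consider the given information: both triangles are right-angled (at L and Z respectively), hypotenuse JK = VW = 19, and leg KL = WZ = 13
This is not SSS or SAS: SSS requires all three pairs of sides, but we don't have that. SAS requires two sides and the included angle between them.
The correct criterion is HL. The hypotenuse and one leg of two right triangles are equal (Hypotenuse-Leg).

HL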